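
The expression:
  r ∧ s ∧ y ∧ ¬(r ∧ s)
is never true.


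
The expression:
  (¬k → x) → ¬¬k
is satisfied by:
  {k: True, x: False}
  {x: False, k: False}
  {x: True, k: True}


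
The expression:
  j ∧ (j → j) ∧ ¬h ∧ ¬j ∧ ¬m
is never true.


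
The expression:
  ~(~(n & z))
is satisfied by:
  {z: True, n: True}


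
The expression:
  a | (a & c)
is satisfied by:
  {a: True}


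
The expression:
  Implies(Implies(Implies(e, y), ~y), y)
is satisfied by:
  {y: True}


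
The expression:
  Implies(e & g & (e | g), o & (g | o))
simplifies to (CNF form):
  o | ~e | ~g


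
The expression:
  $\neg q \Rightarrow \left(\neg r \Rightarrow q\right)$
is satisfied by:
  {r: True, q: True}
  {r: True, q: False}
  {q: True, r: False}


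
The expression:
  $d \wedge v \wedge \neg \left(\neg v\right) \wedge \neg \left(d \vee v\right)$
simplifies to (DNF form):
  $\text{False}$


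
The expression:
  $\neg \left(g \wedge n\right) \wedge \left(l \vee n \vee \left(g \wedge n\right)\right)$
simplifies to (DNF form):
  $\left(l \wedge \neg n\right) \vee \left(n \wedge \neg g\right)$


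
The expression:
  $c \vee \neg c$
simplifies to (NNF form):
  $\text{True}$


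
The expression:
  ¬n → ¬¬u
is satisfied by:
  {n: True, u: True}
  {n: True, u: False}
  {u: True, n: False}


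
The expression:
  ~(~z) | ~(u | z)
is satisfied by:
  {z: True, u: False}
  {u: False, z: False}
  {u: True, z: True}


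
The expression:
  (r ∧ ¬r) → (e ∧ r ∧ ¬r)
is always true.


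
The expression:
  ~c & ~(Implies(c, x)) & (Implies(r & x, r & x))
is never true.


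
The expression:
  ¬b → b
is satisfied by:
  {b: True}


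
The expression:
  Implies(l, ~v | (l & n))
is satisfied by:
  {n: True, l: False, v: False}
  {l: False, v: False, n: False}
  {n: True, v: True, l: False}
  {v: True, l: False, n: False}
  {n: True, l: True, v: False}
  {l: True, n: False, v: False}
  {n: True, v: True, l: True}


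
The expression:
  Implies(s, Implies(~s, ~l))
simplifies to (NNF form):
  True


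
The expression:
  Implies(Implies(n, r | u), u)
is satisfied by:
  {n: True, u: True, r: False}
  {u: True, r: False, n: False}
  {n: True, u: True, r: True}
  {u: True, r: True, n: False}
  {n: True, r: False, u: False}


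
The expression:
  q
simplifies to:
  q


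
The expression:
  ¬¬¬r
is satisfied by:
  {r: False}


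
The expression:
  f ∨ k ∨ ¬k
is always true.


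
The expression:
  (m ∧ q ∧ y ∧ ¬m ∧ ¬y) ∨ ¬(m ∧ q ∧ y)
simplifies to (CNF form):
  ¬m ∨ ¬q ∨ ¬y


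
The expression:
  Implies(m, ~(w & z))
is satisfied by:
  {w: False, m: False, z: False}
  {z: True, w: False, m: False}
  {m: True, w: False, z: False}
  {z: True, m: True, w: False}
  {w: True, z: False, m: False}
  {z: True, w: True, m: False}
  {m: True, w: True, z: False}


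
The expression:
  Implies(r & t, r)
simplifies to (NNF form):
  True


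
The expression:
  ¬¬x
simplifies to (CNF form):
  x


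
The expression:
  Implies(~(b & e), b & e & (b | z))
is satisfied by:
  {e: True, b: True}


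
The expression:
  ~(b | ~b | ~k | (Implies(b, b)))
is never true.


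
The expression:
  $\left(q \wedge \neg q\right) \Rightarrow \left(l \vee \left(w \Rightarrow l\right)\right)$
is always true.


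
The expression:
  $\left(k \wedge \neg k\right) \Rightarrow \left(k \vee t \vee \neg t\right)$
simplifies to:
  $\text{True}$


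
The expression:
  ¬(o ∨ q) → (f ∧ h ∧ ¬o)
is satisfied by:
  {q: True, f: True, o: True, h: True}
  {q: True, f: True, o: True, h: False}
  {q: True, o: True, h: True, f: False}
  {q: True, o: True, h: False, f: False}
  {q: True, f: True, h: True, o: False}
  {q: True, f: True, h: False, o: False}
  {q: True, h: True, o: False, f: False}
  {q: True, h: False, o: False, f: False}
  {f: True, o: True, h: True, q: False}
  {f: True, o: True, h: False, q: False}
  {o: True, h: True, q: False, f: False}
  {o: True, q: False, h: False, f: False}
  {f: True, h: True, q: False, o: False}


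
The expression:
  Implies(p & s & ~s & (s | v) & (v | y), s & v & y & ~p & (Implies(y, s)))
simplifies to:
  True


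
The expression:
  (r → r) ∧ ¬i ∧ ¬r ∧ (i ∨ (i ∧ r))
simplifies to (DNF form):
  False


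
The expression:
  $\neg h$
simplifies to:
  $\neg h$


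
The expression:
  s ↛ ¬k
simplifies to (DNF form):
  k ∧ s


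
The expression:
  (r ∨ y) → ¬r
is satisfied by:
  {r: False}


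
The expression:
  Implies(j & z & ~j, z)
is always true.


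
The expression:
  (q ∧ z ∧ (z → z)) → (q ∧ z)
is always true.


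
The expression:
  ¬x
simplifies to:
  ¬x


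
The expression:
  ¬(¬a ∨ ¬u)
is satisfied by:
  {a: True, u: True}


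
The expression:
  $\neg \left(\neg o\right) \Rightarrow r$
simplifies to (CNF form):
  $r \vee \neg o$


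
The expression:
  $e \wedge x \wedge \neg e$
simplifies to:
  $\text{False}$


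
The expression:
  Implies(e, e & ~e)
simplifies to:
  ~e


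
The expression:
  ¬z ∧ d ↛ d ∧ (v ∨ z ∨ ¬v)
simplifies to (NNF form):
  False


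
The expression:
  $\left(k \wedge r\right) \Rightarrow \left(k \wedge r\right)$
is always true.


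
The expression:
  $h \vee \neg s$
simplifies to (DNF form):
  $h \vee \neg s$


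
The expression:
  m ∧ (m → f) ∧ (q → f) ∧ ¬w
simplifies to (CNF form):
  f ∧ m ∧ ¬w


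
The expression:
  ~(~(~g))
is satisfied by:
  {g: False}


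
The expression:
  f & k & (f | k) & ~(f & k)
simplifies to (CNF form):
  False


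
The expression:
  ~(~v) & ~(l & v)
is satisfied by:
  {v: True, l: False}


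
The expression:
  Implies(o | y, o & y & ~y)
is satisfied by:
  {y: False, o: False}


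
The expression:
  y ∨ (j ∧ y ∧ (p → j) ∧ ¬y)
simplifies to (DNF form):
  y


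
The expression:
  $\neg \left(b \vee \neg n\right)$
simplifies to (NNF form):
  $n \wedge \neg b$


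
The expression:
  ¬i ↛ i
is always true.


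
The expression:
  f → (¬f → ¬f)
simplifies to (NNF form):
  True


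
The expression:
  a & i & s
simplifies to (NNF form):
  a & i & s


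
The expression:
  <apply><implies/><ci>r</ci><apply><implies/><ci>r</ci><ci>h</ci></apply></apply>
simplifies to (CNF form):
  <apply><or/><ci>h</ci><apply><not/><ci>r</ci></apply></apply>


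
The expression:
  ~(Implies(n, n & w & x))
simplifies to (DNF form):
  (n & ~w) | (n & ~x)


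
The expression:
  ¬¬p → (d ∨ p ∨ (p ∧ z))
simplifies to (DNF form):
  True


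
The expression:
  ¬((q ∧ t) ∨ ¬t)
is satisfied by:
  {t: True, q: False}


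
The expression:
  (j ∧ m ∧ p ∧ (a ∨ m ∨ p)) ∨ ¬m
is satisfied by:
  {p: True, j: True, m: False}
  {p: True, j: False, m: False}
  {j: True, p: False, m: False}
  {p: False, j: False, m: False}
  {p: True, m: True, j: True}


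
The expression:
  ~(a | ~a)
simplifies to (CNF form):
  False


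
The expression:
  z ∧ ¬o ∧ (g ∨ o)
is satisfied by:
  {z: True, g: True, o: False}


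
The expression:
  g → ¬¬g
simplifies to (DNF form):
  True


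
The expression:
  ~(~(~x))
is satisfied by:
  {x: False}


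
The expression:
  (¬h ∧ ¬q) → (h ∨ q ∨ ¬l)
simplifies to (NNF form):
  h ∨ q ∨ ¬l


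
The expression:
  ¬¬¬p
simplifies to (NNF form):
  ¬p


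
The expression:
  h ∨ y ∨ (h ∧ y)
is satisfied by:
  {y: True, h: True}
  {y: True, h: False}
  {h: True, y: False}


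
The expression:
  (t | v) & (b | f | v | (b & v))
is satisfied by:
  {t: True, v: True, f: True, b: True}
  {t: True, v: True, f: True, b: False}
  {t: True, v: True, b: True, f: False}
  {t: True, v: True, b: False, f: False}
  {v: True, f: True, b: True, t: False}
  {v: True, f: True, b: False, t: False}
  {v: True, f: False, b: True, t: False}
  {v: True, f: False, b: False, t: False}
  {t: True, f: True, b: True, v: False}
  {t: True, f: True, b: False, v: False}
  {t: True, b: True, f: False, v: False}


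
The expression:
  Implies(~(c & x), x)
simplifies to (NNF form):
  x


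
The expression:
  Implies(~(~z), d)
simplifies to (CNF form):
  d | ~z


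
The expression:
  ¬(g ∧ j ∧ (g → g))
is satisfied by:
  {g: False, j: False}
  {j: True, g: False}
  {g: True, j: False}


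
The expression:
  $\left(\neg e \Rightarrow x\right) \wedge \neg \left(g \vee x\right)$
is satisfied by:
  {e: True, g: False, x: False}


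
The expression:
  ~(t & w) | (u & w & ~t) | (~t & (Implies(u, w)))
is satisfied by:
  {w: False, t: False}
  {t: True, w: False}
  {w: True, t: False}


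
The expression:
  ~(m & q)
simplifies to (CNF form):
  ~m | ~q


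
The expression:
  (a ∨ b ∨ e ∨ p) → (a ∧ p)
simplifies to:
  (a ∨ ¬b) ∧ (a ∨ ¬e) ∧ (a ∨ ¬p) ∧ (p ∨ ¬a)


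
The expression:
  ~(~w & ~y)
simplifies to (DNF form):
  w | y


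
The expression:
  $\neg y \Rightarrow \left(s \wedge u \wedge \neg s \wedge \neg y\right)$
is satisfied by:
  {y: True}


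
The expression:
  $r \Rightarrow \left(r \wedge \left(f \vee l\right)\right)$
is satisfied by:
  {l: True, f: True, r: False}
  {l: True, f: False, r: False}
  {f: True, l: False, r: False}
  {l: False, f: False, r: False}
  {r: True, l: True, f: True}
  {r: True, l: True, f: False}
  {r: True, f: True, l: False}


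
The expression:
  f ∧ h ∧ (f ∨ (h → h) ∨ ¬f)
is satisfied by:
  {h: True, f: True}


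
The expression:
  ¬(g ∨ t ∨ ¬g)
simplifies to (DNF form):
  False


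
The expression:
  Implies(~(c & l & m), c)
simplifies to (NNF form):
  c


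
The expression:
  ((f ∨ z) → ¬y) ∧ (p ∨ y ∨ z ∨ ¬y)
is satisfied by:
  {f: False, y: False, z: False}
  {z: True, f: False, y: False}
  {f: True, z: False, y: False}
  {z: True, f: True, y: False}
  {y: True, z: False, f: False}


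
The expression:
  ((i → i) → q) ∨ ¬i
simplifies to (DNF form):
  q ∨ ¬i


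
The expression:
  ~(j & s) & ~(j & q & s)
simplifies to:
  ~j | ~s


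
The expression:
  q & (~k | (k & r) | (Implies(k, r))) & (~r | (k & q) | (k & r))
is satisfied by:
  {q: True, k: False, r: False}
  {r: True, k: True, q: True}


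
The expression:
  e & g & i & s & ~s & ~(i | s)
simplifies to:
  False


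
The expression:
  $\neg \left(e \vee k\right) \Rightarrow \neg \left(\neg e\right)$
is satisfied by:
  {k: True, e: True}
  {k: True, e: False}
  {e: True, k: False}


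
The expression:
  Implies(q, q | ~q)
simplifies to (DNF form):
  True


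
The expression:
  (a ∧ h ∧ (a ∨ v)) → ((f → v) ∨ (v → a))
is always true.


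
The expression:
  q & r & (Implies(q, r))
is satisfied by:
  {r: True, q: True}


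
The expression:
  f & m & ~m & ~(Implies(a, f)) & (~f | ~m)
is never true.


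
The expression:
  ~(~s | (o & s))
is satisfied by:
  {s: True, o: False}


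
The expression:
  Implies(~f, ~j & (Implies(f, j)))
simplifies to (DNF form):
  f | ~j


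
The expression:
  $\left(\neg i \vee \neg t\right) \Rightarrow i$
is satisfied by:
  {i: True}


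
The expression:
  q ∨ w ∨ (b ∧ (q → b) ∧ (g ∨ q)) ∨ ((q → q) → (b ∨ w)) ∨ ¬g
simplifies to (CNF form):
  b ∨ q ∨ w ∨ ¬g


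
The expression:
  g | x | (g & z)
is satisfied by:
  {x: True, g: True}
  {x: True, g: False}
  {g: True, x: False}


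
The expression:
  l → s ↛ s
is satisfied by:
  {l: False}


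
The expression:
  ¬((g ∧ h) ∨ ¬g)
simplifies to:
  g ∧ ¬h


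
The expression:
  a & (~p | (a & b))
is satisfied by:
  {a: True, b: True, p: False}
  {a: True, p: False, b: False}
  {a: True, b: True, p: True}


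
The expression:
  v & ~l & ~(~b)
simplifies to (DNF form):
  b & v & ~l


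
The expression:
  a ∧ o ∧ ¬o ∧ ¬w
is never true.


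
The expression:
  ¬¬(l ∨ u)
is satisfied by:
  {l: True, u: True}
  {l: True, u: False}
  {u: True, l: False}


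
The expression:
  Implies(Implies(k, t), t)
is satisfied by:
  {k: True, t: True}
  {k: True, t: False}
  {t: True, k: False}


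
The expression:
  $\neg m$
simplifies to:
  $\neg m$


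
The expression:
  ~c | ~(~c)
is always true.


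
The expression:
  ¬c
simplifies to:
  ¬c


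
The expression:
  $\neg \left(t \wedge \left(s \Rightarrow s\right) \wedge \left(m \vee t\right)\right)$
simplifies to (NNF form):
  $\neg t$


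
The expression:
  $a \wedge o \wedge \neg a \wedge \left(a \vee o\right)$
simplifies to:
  $\text{False}$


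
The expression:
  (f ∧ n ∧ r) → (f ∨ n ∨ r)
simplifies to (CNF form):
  True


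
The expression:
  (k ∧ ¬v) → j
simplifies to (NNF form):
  j ∨ v ∨ ¬k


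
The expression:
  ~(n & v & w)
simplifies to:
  ~n | ~v | ~w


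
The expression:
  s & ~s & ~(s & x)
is never true.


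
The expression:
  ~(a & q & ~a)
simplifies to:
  True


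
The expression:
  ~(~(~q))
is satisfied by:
  {q: False}


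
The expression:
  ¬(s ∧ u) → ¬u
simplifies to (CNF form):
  s ∨ ¬u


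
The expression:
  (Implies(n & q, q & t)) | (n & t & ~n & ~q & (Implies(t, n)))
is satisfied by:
  {t: True, q: False, n: False}
  {q: False, n: False, t: False}
  {n: True, t: True, q: False}
  {n: True, q: False, t: False}
  {t: True, q: True, n: False}
  {q: True, t: False, n: False}
  {n: True, q: True, t: True}


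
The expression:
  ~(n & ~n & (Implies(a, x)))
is always true.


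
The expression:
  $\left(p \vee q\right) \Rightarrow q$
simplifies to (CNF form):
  $q \vee \neg p$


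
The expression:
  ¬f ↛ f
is always true.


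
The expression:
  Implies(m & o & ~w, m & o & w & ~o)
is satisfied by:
  {w: True, m: False, o: False}
  {m: False, o: False, w: False}
  {w: True, o: True, m: False}
  {o: True, m: False, w: False}
  {w: True, m: True, o: False}
  {m: True, w: False, o: False}
  {w: True, o: True, m: True}


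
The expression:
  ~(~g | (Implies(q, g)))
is never true.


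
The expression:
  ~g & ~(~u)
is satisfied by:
  {u: True, g: False}


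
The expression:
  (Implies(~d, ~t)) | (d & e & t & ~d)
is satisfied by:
  {d: True, t: False}
  {t: False, d: False}
  {t: True, d: True}


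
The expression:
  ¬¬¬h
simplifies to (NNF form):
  ¬h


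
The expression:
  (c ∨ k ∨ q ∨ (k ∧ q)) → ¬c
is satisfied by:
  {c: False}


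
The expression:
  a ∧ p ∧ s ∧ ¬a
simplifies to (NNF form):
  False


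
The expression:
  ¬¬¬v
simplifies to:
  ¬v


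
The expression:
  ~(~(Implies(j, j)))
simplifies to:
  True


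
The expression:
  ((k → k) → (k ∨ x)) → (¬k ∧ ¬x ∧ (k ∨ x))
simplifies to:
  ¬k ∧ ¬x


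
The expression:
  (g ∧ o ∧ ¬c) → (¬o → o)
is always true.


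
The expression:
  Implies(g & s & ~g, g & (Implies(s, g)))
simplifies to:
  True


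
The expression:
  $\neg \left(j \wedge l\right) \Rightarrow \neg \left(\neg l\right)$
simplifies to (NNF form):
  $l$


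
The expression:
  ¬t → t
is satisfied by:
  {t: True}


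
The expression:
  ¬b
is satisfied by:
  {b: False}


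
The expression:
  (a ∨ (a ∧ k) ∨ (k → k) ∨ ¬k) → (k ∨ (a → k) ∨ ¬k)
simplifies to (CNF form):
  True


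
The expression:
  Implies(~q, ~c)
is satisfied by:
  {q: True, c: False}
  {c: False, q: False}
  {c: True, q: True}


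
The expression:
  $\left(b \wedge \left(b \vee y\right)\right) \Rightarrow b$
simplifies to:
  $\text{True}$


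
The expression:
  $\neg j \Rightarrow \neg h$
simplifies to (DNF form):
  $j \vee \neg h$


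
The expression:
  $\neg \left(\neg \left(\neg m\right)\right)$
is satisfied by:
  {m: False}


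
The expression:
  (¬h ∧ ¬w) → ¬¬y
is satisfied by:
  {h: True, y: True, w: True}
  {h: True, y: True, w: False}
  {h: True, w: True, y: False}
  {h: True, w: False, y: False}
  {y: True, w: True, h: False}
  {y: True, w: False, h: False}
  {w: True, y: False, h: False}


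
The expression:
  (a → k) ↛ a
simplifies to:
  ¬a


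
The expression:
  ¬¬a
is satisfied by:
  {a: True}


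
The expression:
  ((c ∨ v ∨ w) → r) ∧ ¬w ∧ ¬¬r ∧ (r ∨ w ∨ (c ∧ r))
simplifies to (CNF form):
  r ∧ ¬w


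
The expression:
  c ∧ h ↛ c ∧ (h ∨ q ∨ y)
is never true.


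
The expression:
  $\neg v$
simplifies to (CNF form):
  $\neg v$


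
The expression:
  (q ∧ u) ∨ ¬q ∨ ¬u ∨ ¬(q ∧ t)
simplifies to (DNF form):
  True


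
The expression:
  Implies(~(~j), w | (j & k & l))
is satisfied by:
  {l: True, w: True, k: True, j: False}
  {l: True, w: True, k: False, j: False}
  {w: True, k: True, l: False, j: False}
  {w: True, l: False, k: False, j: False}
  {l: True, k: True, w: False, j: False}
  {l: True, k: False, w: False, j: False}
  {k: True, l: False, w: False, j: False}
  {k: False, l: False, w: False, j: False}
  {j: True, l: True, w: True, k: True}
  {j: True, l: True, w: True, k: False}
  {j: True, w: True, k: True, l: False}
  {j: True, w: True, k: False, l: False}
  {j: True, l: True, k: True, w: False}


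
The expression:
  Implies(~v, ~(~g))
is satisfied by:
  {v: True, g: True}
  {v: True, g: False}
  {g: True, v: False}


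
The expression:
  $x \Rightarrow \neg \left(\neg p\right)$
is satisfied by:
  {p: True, x: False}
  {x: False, p: False}
  {x: True, p: True}


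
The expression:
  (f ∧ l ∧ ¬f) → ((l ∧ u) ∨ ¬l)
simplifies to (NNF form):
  True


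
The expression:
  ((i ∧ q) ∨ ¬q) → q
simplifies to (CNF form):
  q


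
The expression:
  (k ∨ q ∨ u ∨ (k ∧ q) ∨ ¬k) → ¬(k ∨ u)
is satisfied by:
  {u: False, k: False}


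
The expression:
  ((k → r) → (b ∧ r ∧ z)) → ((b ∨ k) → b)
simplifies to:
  b ∨ r ∨ ¬k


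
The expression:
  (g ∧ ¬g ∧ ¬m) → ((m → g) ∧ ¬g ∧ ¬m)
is always true.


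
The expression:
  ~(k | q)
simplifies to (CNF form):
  ~k & ~q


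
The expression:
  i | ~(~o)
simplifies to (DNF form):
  i | o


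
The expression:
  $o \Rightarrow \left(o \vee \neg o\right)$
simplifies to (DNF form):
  $\text{True}$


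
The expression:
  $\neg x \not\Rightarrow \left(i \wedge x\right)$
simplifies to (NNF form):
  $\neg x$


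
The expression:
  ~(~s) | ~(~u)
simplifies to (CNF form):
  s | u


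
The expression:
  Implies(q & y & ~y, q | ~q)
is always true.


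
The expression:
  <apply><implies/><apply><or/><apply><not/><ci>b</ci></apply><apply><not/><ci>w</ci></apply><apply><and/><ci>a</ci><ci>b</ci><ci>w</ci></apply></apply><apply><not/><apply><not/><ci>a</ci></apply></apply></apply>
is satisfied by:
  {a: True, b: True, w: True}
  {a: True, b: True, w: False}
  {a: True, w: True, b: False}
  {a: True, w: False, b: False}
  {b: True, w: True, a: False}


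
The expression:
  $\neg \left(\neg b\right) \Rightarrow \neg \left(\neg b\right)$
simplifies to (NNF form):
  $\text{True}$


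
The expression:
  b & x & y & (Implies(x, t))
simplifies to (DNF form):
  b & t & x & y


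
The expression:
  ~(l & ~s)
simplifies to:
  s | ~l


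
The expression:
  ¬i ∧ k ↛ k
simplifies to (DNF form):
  False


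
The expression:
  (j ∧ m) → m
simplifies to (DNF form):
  True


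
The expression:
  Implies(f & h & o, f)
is always true.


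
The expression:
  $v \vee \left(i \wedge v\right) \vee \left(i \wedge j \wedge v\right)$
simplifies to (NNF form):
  $v$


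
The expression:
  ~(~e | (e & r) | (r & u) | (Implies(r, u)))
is never true.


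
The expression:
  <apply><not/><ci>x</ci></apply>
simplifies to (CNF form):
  <apply><not/><ci>x</ci></apply>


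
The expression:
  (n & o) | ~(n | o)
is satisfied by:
  {o: False, n: False}
  {n: True, o: True}


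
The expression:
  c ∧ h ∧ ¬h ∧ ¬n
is never true.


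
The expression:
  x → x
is always true.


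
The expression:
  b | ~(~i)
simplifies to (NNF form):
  b | i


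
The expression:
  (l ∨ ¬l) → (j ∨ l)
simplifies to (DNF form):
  j ∨ l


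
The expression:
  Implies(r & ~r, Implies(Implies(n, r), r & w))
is always true.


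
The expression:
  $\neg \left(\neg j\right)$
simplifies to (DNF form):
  $j$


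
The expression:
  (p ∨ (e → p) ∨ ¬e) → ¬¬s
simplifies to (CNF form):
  (e ∨ s) ∧ (s ∨ ¬p)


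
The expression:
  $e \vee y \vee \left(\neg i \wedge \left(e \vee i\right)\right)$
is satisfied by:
  {y: True, e: True}
  {y: True, e: False}
  {e: True, y: False}


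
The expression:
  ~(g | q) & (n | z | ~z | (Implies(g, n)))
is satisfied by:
  {q: False, g: False}


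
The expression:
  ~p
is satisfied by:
  {p: False}


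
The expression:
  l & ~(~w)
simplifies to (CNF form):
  l & w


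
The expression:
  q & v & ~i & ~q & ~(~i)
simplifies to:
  False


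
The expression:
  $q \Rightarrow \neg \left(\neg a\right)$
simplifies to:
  $a \vee \neg q$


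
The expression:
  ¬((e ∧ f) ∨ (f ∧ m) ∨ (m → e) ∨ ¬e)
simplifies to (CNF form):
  False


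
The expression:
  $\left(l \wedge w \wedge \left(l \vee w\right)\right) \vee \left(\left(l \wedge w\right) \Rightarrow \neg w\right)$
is always true.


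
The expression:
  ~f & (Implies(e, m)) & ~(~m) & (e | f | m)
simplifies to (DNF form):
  m & ~f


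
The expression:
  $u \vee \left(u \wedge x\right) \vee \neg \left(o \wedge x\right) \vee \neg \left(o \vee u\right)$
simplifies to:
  $u \vee \neg o \vee \neg x$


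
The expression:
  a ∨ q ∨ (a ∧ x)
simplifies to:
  a ∨ q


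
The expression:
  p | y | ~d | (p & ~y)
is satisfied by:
  {y: True, p: True, d: False}
  {y: True, p: False, d: False}
  {p: True, y: False, d: False}
  {y: False, p: False, d: False}
  {y: True, d: True, p: True}
  {y: True, d: True, p: False}
  {d: True, p: True, y: False}


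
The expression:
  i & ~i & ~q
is never true.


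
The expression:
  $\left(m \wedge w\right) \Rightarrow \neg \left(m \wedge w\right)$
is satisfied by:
  {w: False, m: False}
  {m: True, w: False}
  {w: True, m: False}


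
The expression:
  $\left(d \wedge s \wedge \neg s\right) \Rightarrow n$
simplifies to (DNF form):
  $\text{True}$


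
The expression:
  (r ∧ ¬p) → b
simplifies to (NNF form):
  b ∨ p ∨ ¬r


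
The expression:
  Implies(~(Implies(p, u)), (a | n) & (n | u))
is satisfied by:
  {n: True, u: True, p: False}
  {n: True, p: False, u: False}
  {u: True, p: False, n: False}
  {u: False, p: False, n: False}
  {n: True, u: True, p: True}
  {n: True, p: True, u: False}
  {u: True, p: True, n: False}


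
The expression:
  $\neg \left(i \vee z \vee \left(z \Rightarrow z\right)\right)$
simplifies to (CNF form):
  $\text{False}$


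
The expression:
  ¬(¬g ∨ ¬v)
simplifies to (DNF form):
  g ∧ v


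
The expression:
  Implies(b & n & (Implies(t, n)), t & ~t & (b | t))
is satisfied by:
  {n: False, b: False}
  {b: True, n: False}
  {n: True, b: False}


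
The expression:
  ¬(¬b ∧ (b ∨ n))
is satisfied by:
  {b: True, n: False}
  {n: False, b: False}
  {n: True, b: True}


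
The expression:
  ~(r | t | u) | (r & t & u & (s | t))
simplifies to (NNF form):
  (r | ~u) & (t | ~r) & (u | ~t)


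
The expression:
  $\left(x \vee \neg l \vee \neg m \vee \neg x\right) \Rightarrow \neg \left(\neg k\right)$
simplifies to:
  $k$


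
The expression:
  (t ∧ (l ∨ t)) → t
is always true.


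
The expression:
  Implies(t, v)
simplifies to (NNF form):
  v | ~t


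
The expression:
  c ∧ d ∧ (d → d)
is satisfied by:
  {c: True, d: True}


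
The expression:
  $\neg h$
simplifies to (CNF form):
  $\neg h$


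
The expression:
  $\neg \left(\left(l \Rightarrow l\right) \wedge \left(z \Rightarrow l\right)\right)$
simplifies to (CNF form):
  $z \wedge \neg l$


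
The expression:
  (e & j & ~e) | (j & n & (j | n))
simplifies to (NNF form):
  j & n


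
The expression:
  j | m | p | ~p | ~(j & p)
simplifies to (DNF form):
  True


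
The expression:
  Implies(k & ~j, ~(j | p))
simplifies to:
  j | ~k | ~p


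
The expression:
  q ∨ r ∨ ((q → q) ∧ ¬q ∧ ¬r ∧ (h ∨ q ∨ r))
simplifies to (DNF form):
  h ∨ q ∨ r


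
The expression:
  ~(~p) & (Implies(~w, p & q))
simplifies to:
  p & (q | w)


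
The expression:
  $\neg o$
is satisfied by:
  {o: False}


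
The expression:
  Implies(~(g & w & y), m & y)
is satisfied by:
  {m: True, w: True, g: True, y: True}
  {m: True, w: True, y: True, g: False}
  {m: True, g: True, y: True, w: False}
  {m: True, y: True, g: False, w: False}
  {w: True, g: True, y: True, m: False}


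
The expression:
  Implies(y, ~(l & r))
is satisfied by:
  {l: False, y: False, r: False}
  {r: True, l: False, y: False}
  {y: True, l: False, r: False}
  {r: True, y: True, l: False}
  {l: True, r: False, y: False}
  {r: True, l: True, y: False}
  {y: True, l: True, r: False}


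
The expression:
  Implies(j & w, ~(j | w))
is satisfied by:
  {w: False, j: False}
  {j: True, w: False}
  {w: True, j: False}


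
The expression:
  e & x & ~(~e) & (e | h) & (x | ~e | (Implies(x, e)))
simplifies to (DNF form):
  e & x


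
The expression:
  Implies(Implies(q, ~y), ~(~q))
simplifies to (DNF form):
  q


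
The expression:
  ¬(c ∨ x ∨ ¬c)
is never true.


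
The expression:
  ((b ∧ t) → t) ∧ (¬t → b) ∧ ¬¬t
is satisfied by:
  {t: True}


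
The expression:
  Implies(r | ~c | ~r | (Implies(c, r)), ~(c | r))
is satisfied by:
  {r: False, c: False}


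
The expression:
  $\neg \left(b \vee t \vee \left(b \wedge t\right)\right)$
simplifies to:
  $\neg b \wedge \neg t$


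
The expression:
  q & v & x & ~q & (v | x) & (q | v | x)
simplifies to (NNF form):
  False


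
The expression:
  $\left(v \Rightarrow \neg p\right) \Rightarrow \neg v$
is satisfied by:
  {p: True, v: False}
  {v: False, p: False}
  {v: True, p: True}


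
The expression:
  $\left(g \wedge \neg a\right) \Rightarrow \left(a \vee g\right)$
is always true.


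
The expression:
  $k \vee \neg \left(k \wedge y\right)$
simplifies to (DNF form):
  $\text{True}$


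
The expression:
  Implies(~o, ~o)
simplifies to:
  True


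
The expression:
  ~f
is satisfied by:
  {f: False}


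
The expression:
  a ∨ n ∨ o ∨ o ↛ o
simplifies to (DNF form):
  a ∨ n ∨ o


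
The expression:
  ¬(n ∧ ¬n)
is always true.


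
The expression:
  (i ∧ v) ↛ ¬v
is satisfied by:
  {i: True, v: True}


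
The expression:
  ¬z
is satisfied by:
  {z: False}


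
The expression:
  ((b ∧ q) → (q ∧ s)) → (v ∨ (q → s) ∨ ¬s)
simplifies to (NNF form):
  True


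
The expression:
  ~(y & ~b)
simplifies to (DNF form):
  b | ~y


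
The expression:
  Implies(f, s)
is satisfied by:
  {s: True, f: False}
  {f: False, s: False}
  {f: True, s: True}


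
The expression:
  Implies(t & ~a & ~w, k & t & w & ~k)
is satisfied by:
  {a: True, w: True, t: False}
  {a: True, w: False, t: False}
  {w: True, a: False, t: False}
  {a: False, w: False, t: False}
  {a: True, t: True, w: True}
  {a: True, t: True, w: False}
  {t: True, w: True, a: False}


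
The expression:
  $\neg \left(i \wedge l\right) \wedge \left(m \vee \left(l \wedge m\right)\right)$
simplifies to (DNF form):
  $\left(m \wedge \neg i\right) \vee \left(m \wedge \neg l\right)$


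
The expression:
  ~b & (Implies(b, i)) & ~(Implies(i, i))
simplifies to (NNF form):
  False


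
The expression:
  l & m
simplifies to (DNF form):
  l & m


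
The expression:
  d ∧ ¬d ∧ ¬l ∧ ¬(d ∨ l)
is never true.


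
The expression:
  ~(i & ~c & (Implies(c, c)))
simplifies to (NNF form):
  c | ~i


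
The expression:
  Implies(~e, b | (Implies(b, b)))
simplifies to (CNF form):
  True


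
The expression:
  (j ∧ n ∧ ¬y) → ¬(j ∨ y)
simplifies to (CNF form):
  y ∨ ¬j ∨ ¬n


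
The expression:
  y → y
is always true.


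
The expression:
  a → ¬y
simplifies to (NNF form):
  ¬a ∨ ¬y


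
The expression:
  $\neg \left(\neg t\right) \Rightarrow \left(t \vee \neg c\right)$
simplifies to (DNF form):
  $\text{True}$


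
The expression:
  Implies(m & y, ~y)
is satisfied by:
  {m: False, y: False}
  {y: True, m: False}
  {m: True, y: False}


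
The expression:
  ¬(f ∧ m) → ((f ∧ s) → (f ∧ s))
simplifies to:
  True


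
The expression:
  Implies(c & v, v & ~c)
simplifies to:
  ~c | ~v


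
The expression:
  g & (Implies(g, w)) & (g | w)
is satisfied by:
  {w: True, g: True}


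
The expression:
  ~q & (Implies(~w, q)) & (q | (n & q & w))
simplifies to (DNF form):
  False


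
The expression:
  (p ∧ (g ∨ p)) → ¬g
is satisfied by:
  {p: False, g: False}
  {g: True, p: False}
  {p: True, g: False}


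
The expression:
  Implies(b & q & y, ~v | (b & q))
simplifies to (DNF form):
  True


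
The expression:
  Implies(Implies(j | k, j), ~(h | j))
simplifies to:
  ~j & (k | ~h)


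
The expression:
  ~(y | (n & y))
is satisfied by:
  {y: False}


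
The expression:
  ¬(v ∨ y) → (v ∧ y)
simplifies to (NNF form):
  v ∨ y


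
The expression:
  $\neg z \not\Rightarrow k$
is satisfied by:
  {z: False, k: False}


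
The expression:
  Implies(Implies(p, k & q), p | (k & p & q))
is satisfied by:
  {p: True}


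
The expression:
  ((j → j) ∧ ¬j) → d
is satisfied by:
  {d: True, j: True}
  {d: True, j: False}
  {j: True, d: False}


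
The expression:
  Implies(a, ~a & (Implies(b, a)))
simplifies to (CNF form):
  ~a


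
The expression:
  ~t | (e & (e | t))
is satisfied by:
  {e: True, t: False}
  {t: False, e: False}
  {t: True, e: True}


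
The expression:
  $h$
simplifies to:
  $h$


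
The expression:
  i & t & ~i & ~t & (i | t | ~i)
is never true.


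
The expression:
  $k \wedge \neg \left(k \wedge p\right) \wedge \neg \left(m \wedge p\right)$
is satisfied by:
  {k: True, p: False}


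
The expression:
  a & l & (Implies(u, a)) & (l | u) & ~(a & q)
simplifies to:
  a & l & ~q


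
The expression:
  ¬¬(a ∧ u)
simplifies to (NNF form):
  a ∧ u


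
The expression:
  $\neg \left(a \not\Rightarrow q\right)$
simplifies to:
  $q \vee \neg a$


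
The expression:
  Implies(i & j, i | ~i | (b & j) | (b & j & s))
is always true.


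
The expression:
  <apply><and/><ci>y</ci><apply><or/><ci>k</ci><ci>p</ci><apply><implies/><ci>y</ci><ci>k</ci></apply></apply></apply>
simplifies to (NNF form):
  <apply><and/><ci>y</ci><apply><or/><ci>k</ci><ci>p</ci></apply></apply>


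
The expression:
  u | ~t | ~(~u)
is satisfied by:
  {u: True, t: False}
  {t: False, u: False}
  {t: True, u: True}


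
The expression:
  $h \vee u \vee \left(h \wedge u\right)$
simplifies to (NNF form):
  $h \vee u$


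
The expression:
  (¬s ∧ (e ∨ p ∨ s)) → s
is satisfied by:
  {s: True, p: False, e: False}
  {s: True, e: True, p: False}
  {s: True, p: True, e: False}
  {s: True, e: True, p: True}
  {e: False, p: False, s: False}


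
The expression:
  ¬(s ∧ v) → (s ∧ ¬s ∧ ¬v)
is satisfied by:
  {s: True, v: True}


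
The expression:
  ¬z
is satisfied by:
  {z: False}


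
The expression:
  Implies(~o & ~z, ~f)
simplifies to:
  o | z | ~f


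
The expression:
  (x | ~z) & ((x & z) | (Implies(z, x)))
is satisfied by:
  {x: True, z: False}
  {z: False, x: False}
  {z: True, x: True}


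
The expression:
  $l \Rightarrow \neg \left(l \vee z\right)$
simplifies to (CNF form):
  $\neg l$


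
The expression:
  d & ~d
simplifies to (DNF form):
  False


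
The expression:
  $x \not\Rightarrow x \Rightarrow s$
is always true.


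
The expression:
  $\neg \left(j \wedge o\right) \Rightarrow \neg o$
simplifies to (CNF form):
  $j \vee \neg o$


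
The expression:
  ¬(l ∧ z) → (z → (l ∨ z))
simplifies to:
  True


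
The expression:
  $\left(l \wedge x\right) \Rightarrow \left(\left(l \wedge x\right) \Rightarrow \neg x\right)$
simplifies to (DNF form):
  $\neg l \vee \neg x$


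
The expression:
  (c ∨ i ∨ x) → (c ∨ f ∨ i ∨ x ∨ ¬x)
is always true.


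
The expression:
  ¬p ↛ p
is always true.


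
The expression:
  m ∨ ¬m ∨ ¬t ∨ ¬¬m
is always true.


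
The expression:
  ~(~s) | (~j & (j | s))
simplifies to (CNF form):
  s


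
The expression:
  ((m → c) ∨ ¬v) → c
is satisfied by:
  {c: True, m: True, v: True}
  {c: True, m: True, v: False}
  {c: True, v: True, m: False}
  {c: True, v: False, m: False}
  {m: True, v: True, c: False}


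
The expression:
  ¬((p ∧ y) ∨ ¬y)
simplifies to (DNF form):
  y ∧ ¬p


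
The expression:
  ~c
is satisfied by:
  {c: False}


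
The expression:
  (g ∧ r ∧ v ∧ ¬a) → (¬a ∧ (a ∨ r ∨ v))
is always true.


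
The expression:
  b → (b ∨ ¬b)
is always true.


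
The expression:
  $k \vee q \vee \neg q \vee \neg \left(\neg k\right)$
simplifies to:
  $\text{True}$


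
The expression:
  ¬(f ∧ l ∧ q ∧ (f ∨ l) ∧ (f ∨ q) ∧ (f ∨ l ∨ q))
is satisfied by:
  {l: False, q: False, f: False}
  {f: True, l: False, q: False}
  {q: True, l: False, f: False}
  {f: True, q: True, l: False}
  {l: True, f: False, q: False}
  {f: True, l: True, q: False}
  {q: True, l: True, f: False}


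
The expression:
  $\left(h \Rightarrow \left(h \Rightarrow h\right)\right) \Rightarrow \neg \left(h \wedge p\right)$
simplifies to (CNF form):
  $\neg h \vee \neg p$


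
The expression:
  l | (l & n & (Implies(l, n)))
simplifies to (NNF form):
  l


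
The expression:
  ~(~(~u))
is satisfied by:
  {u: False}


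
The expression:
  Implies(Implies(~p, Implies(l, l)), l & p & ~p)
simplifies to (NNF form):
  False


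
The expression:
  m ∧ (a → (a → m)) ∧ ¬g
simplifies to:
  m ∧ ¬g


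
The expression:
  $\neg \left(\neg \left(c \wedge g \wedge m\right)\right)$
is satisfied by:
  {c: True, m: True, g: True}


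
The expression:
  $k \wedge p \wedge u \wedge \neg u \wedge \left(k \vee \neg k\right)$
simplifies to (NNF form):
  $\text{False}$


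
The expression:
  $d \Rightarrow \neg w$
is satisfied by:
  {w: False, d: False}
  {d: True, w: False}
  {w: True, d: False}


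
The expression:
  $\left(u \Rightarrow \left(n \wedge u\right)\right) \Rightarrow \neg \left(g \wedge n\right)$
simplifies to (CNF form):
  $\neg g \vee \neg n$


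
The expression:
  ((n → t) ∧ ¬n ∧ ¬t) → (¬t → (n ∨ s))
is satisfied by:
  {n: True, t: True, s: True}
  {n: True, t: True, s: False}
  {n: True, s: True, t: False}
  {n: True, s: False, t: False}
  {t: True, s: True, n: False}
  {t: True, s: False, n: False}
  {s: True, t: False, n: False}


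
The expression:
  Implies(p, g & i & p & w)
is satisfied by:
  {i: True, g: True, w: True, p: False}
  {i: True, g: True, w: False, p: False}
  {i: True, w: True, g: False, p: False}
  {i: True, w: False, g: False, p: False}
  {g: True, w: True, i: False, p: False}
  {g: True, i: False, w: False, p: False}
  {g: False, w: True, i: False, p: False}
  {g: False, i: False, w: False, p: False}
  {i: True, p: True, g: True, w: True}


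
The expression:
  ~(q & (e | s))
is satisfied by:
  {e: False, q: False, s: False}
  {s: True, e: False, q: False}
  {e: True, s: False, q: False}
  {s: True, e: True, q: False}
  {q: True, s: False, e: False}


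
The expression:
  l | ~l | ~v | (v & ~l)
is always true.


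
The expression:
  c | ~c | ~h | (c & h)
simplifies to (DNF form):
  True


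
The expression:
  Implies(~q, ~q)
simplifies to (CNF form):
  True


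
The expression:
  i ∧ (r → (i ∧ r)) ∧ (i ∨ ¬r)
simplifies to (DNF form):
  i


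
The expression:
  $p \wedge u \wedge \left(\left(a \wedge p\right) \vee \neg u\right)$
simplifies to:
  $a \wedge p \wedge u$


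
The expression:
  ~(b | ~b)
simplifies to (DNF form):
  False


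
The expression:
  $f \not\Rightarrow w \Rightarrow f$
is always true.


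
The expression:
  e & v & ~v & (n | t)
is never true.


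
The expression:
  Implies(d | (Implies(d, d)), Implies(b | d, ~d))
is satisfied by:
  {d: False}


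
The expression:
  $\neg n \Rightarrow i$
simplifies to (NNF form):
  $i \vee n$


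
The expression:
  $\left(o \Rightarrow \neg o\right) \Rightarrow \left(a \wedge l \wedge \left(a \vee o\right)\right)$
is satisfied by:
  {o: True, l: True, a: True}
  {o: True, l: True, a: False}
  {o: True, a: True, l: False}
  {o: True, a: False, l: False}
  {l: True, a: True, o: False}


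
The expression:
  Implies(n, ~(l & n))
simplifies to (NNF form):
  ~l | ~n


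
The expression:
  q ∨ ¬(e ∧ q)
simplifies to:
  True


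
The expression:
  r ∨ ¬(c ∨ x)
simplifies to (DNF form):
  r ∨ (¬c ∧ ¬x)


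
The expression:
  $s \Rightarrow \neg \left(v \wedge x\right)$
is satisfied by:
  {s: False, v: False, x: False}
  {x: True, s: False, v: False}
  {v: True, s: False, x: False}
  {x: True, v: True, s: False}
  {s: True, x: False, v: False}
  {x: True, s: True, v: False}
  {v: True, s: True, x: False}


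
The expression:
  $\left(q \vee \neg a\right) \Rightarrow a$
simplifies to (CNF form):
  $a$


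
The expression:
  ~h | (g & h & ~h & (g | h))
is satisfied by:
  {h: False}


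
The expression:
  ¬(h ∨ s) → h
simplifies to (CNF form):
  h ∨ s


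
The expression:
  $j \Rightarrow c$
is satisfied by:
  {c: True, j: False}
  {j: False, c: False}
  {j: True, c: True}


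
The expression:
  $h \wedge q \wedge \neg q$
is never true.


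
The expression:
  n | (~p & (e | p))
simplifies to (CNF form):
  (e | n) & (n | ~p)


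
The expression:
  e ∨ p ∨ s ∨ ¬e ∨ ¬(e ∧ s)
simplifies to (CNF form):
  True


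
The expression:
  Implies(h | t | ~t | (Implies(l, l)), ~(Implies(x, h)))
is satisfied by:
  {x: True, h: False}


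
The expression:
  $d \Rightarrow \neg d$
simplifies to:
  $\neg d$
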